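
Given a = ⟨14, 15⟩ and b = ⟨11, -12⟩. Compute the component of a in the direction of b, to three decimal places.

-1.597

a · b = 14·11 + 15·(-12) = 154 - 180 = -26
|b| = √(121 + 144) = √265 ≈ 16.2788
comp_b a = -26 / √265 ≈ -1.597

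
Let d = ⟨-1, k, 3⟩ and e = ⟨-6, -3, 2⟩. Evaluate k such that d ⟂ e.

d · e = (-1)·(-6) + k·(-3) + 3·2 = 12 - 3k
Set equal to 0: -3k = -12, so k = 4.

4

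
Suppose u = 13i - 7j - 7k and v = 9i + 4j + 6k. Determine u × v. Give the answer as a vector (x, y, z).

i: (-7)·6 - (-7)·4 = -42 - (-28) = -14
j: (-7)·9 - 13·6 = -63 - 78 = -141
k: 13·4 - (-7)·9 = 52 - (-63) = 115
u × v = (-14, -141, 115)

(-14, -141, 115)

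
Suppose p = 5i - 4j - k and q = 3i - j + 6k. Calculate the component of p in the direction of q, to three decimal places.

1.917

p · q = 5·3 + (-4)·(-1) + (-1)·6 = 15 + 4 - 6 = 13
|q| = √(9 + 1 + 36) = √46 ≈ 6.7823
comp_q p = 13 / √46 ≈ 1.917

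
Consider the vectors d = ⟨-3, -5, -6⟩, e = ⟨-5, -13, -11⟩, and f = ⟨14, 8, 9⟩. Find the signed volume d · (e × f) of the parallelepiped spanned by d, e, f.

-220

e × f:
i: (-13)·9 - (-11)·8 = -117 - (-88) = -29
j: (-11)·14 - (-5)·9 = -154 - (-45) = -109
k: (-5)·8 - (-13)·14 = -40 - (-182) = 142
e × f = (-29, -109, 142)
d · (e × f) = (-3)·(-29) + (-5)·(-109) + (-6)·142 = 87 + 545 - 852 = -220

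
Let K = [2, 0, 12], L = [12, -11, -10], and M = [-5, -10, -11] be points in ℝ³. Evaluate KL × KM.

(33, 384, -177)

KL = (10, -11, -22)
KM = (-7, -10, -23)
i: (-11)·(-23) - (-22)·(-10) = 253 - 220 = 33
j: (-22)·(-7) - 10·(-23) = 154 - (-230) = 384
k: 10·(-10) - (-11)·(-7) = -100 - 77 = -177
KL × KM = (33, 384, -177)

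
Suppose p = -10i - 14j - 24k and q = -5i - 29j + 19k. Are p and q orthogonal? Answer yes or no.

yes

p · q = (-10)·(-5) + (-14)·(-29) + (-24)·19 = 50 + 406 - 456 = 0
Zero, so the vectors are orthogonal.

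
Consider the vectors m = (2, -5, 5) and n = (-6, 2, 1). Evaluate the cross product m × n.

i: (-5)·1 - 5·2 = -5 - 10 = -15
j: 5·(-6) - 2·1 = -30 - 2 = -32
k: 2·2 - (-5)·(-6) = 4 - 30 = -26
m × n = (-15, -32, -26)

(-15, -32, -26)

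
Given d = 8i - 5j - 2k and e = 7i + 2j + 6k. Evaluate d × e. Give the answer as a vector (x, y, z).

(-26, -62, 51)

i: (-5)·6 - (-2)·2 = -30 - (-4) = -26
j: (-2)·7 - 8·6 = -14 - 48 = -62
k: 8·2 - (-5)·7 = 16 - (-35) = 51
d × e = (-26, -62, 51)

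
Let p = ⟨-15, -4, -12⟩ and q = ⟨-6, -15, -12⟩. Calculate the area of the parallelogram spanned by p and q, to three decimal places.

i: (-4)·(-12) - (-12)·(-15) = 48 - 180 = -132
j: (-12)·(-6) - (-15)·(-12) = 72 - 180 = -108
k: (-15)·(-15) - (-4)·(-6) = 225 - 24 = 201
p × q = (-132, -108, 201)
|p × q| = √((-132)² + (-108)² + 201²) = √69489 ≈ 263.6077

263.608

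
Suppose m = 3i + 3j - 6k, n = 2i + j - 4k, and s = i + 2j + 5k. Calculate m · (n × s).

n × s:
i: 1·5 - (-4)·2 = 5 - (-8) = 13
j: (-4)·1 - 2·5 = -4 - 10 = -14
k: 2·2 - 1·1 = 4 - 1 = 3
n × s = (13, -14, 3)
m · (n × s) = 3·13 + 3·(-14) + (-6)·3 = 39 - 42 - 18 = -21

-21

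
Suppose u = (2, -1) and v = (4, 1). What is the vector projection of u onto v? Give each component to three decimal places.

u · v = 2·4 + (-1)·1 = 8 - 1 = 7
|v|² = 16 + 1 = 17
proj_v u = (7/17) · (4, 1) ≈ (1.647, 0.412)

(1.647, 0.412)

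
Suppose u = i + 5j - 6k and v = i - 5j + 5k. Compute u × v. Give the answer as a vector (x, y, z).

(-5, -11, -10)

i: 5·5 - (-6)·(-5) = 25 - 30 = -5
j: (-6)·1 - 1·5 = -6 - 5 = -11
k: 1·(-5) - 5·1 = -5 - 5 = -10
u × v = (-5, -11, -10)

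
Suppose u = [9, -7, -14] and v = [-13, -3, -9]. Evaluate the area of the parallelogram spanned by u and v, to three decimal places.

289.022

i: (-7)·(-9) - (-14)·(-3) = 63 - 42 = 21
j: (-14)·(-13) - 9·(-9) = 182 - (-81) = 263
k: 9·(-3) - (-7)·(-13) = -27 - 91 = -118
u × v = (21, 263, -118)
|u × v| = √(21² + 263² + (-118)²) = √83534 ≈ 289.0225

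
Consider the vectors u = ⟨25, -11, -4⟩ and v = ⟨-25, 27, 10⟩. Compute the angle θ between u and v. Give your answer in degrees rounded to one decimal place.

u · v = 25·(-25) + (-11)·27 + (-4)·10 = -625 - 297 - 40 = -962
|u|² = 625 + 121 + 16 = 762,  |u| = √762 ≈ 27.604347
|v|² = 625 + 729 + 100 = 1454,  |v| = √1454 ≈ 38.131352
cos θ = -962 / (27.604347 · 38.131352) ≈ -0.91394
θ = arccos(-0.91394) ≈ 156.1°

156.1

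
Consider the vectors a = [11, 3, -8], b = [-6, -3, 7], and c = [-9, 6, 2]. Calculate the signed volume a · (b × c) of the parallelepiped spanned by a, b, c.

b × c:
i: (-3)·2 - 7·6 = -6 - 42 = -48
j: 7·(-9) - (-6)·2 = -63 - (-12) = -51
k: (-6)·6 - (-3)·(-9) = -36 - 27 = -63
b × c = (-48, -51, -63)
a · (b × c) = 11·(-48) + 3·(-51) + (-8)·(-63) = -528 - 153 + 504 = -177

-177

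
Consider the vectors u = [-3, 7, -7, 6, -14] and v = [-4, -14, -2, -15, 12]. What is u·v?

u · v = (-3)·(-4) + 7·(-14) + (-7)·(-2) + 6·(-15) + (-14)·12 = 12 - 98 + 14 - 90 - 168 = -330

-330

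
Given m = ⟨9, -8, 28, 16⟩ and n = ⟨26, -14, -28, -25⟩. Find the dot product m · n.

m · n = 9·26 + (-8)·(-14) + 28·(-28) + 16·(-25) = 234 + 112 - 784 - 400 = -838

-838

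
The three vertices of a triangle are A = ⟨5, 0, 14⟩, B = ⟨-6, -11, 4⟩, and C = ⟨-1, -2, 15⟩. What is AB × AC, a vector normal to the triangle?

(-31, 71, -44)

AB = (-11, -11, -10)
AC = (-6, -2, 1)
i: (-11)·1 - (-10)·(-2) = -11 - 20 = -31
j: (-10)·(-6) - (-11)·1 = 60 - (-11) = 71
k: (-11)·(-2) - (-11)·(-6) = 22 - 66 = -44
AB × AC = (-31, 71, -44)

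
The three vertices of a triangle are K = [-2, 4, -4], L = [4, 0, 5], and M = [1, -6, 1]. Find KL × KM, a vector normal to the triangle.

KL = (6, -4, 9)
KM = (3, -10, 5)
i: (-4)·5 - 9·(-10) = -20 - (-90) = 70
j: 9·3 - 6·5 = 27 - 30 = -3
k: 6·(-10) - (-4)·3 = -60 - (-12) = -48
KL × KM = (70, -3, -48)

(70, -3, -48)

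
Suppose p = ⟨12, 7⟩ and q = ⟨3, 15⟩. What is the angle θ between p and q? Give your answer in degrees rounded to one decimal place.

p · q = 12·3 + 7·15 = 36 + 105 = 141
|p|² = 144 + 49 = 193,  |p| = √193 ≈ 13.892444
|q|² = 9 + 225 = 234,  |q| = √234 ≈ 15.297059
cos θ = 141 / (13.892444 · 15.297059) ≈ 0.66349
θ = arccos(0.66349) ≈ 48.4°

48.4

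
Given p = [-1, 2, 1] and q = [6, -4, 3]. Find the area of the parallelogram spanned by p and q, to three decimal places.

15.652

i: 2·3 - 1·(-4) = 6 - (-4) = 10
j: 1·6 - (-1)·3 = 6 - (-3) = 9
k: (-1)·(-4) - 2·6 = 4 - 12 = -8
p × q = (10, 9, -8)
|p × q| = √(10² + 9² + (-8)²) = √245 ≈ 15.6525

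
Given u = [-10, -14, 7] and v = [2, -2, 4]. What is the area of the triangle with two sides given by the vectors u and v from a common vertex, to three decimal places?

i: (-14)·4 - 7·(-2) = -56 - (-14) = -42
j: 7·2 - (-10)·4 = 14 - (-40) = 54
k: (-10)·(-2) - (-14)·2 = 20 - (-28) = 48
u × v = (-42, 54, 48)
|u × v| = √((-42)² + 54² + 48²) = √6984 ≈ 83.5703
area = ½ · 83.5703 ≈ 41.785

41.785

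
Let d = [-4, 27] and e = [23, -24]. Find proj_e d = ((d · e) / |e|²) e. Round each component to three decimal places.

d · e = (-4)·23 + 27·(-24) = -92 - 648 = -740
|e|² = 529 + 576 = 1105
proj_e d = (-740/1105) · (23, -24) ≈ (-15.403, 16.072)

(-15.403, 16.072)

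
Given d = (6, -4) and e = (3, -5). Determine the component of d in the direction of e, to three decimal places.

6.517

d · e = 6·3 + (-4)·(-5) = 18 + 20 = 38
|e| = √(9 + 25) = √34 ≈ 5.8310
comp_e d = 38 / √34 ≈ 6.517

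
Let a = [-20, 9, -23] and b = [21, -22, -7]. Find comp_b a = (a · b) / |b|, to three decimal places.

-14.643

a · b = (-20)·21 + 9·(-22) + (-23)·(-7) = -420 - 198 + 161 = -457
|b| = √(441 + 484 + 49) = √974 ≈ 31.2090
comp_b a = -457 / √974 ≈ -14.643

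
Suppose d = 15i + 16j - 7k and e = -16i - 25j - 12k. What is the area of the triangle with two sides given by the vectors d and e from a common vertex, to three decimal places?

241.927

i: 16·(-12) - (-7)·(-25) = -192 - 175 = -367
j: (-7)·(-16) - 15·(-12) = 112 - (-180) = 292
k: 15·(-25) - 16·(-16) = -375 - (-256) = -119
d × e = (-367, 292, -119)
|d × e| = √((-367)² + 292² + (-119)²) = √234114 ≈ 483.8533
area = ½ · 483.8533 ≈ 241.927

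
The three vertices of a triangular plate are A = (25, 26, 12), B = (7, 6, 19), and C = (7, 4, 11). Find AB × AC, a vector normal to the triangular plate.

(174, -144, 36)

AB = (-18, -20, 7)
AC = (-18, -22, -1)
i: (-20)·(-1) - 7·(-22) = 20 - (-154) = 174
j: 7·(-18) - (-18)·(-1) = -126 - 18 = -144
k: (-18)·(-22) - (-20)·(-18) = 396 - 360 = 36
AB × AC = (174, -144, 36)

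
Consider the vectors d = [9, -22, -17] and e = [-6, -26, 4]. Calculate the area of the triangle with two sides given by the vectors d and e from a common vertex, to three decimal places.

323.733

i: (-22)·4 - (-17)·(-26) = -88 - 442 = -530
j: (-17)·(-6) - 9·4 = 102 - 36 = 66
k: 9·(-26) - (-22)·(-6) = -234 - 132 = -366
d × e = (-530, 66, -366)
|d × e| = √((-530)² + 66² + (-366)²) = √419212 ≈ 647.4658
area = ½ · 647.4658 ≈ 323.733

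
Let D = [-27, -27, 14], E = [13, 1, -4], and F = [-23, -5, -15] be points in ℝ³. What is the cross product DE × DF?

(-416, 1088, 768)

DE = (40, 28, -18)
DF = (4, 22, -29)
i: 28·(-29) - (-18)·22 = -812 - (-396) = -416
j: (-18)·4 - 40·(-29) = -72 - (-1160) = 1088
k: 40·22 - 28·4 = 880 - 112 = 768
DE × DF = (-416, 1088, 768)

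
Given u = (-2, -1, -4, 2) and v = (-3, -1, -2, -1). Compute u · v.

13

u · v = (-2)·(-3) + (-1)·(-1) + (-4)·(-2) + 2·(-1) = 6 + 1 + 8 - 2 = 13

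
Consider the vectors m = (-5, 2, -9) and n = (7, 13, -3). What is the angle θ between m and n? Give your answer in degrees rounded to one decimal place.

m · n = (-5)·7 + 2·13 + (-9)·(-3) = -35 + 26 + 27 = 18
|m|² = 25 + 4 + 81 = 110,  |m| = √110 ≈ 10.488088
|n|² = 49 + 169 + 9 = 227,  |n| = √227 ≈ 15.066519
cos θ = 18 / (10.488088 · 15.066519) ≈ 0.11391
θ = arccos(0.11391) ≈ 83.5°

83.5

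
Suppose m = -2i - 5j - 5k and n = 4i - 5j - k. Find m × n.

i: (-5)·(-1) - (-5)·(-5) = 5 - 25 = -20
j: (-5)·4 - (-2)·(-1) = -20 - 2 = -22
k: (-2)·(-5) - (-5)·4 = 10 - (-20) = 30
m × n = (-20, -22, 30)

(-20, -22, 30)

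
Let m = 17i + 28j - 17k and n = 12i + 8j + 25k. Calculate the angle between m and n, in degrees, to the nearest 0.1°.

89.8

m · n = 17·12 + 28·8 + (-17)·25 = 204 + 224 - 425 = 3
|m|² = 289 + 784 + 289 = 1362,  |m| = √1362 ≈ 36.905284
|n|² = 144 + 64 + 625 = 833,  |n| = √833 ≈ 28.861739
cos θ = 3 / (36.905284 · 28.861739) ≈ 0.00282
θ = arccos(0.00282) ≈ 89.8°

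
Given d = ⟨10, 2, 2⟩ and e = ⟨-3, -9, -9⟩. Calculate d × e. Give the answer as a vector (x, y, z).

(0, 84, -84)

i: 2·(-9) - 2·(-9) = -18 - (-18) = 0
j: 2·(-3) - 10·(-9) = -6 - (-90) = 84
k: 10·(-9) - 2·(-3) = -90 - (-6) = -84
d × e = (0, 84, -84)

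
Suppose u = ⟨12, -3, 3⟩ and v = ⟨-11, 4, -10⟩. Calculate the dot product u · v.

-174

u · v = 12·(-11) + (-3)·4 + 3·(-10) = -132 - 12 - 30 = -174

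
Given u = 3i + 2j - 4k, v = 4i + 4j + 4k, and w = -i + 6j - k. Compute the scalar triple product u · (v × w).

v × w:
i: 4·(-1) - 4·6 = -4 - 24 = -28
j: 4·(-1) - 4·(-1) = -4 - (-4) = 0
k: 4·6 - 4·(-1) = 24 - (-4) = 28
v × w = (-28, 0, 28)
u · (v × w) = 3·(-28) + 2·0 + (-4)·28 = -84 + 0 - 112 = -196

-196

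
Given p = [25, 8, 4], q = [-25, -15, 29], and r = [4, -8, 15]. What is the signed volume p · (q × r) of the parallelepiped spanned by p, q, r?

5143

q × r:
i: (-15)·15 - 29·(-8) = -225 - (-232) = 7
j: 29·4 - (-25)·15 = 116 - (-375) = 491
k: (-25)·(-8) - (-15)·4 = 200 - (-60) = 260
q × r = (7, 491, 260)
p · (q × r) = 25·7 + 8·491 + 4·260 = 175 + 3928 + 1040 = 5143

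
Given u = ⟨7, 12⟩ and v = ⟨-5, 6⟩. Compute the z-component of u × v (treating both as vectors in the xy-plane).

7·6 - 12·(-5) = 42 - (-60) = 102

102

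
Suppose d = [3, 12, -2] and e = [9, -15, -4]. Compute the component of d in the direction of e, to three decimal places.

-8.081

d · e = 3·9 + 12·(-15) + (-2)·(-4) = 27 - 180 + 8 = -145
|e| = √(81 + 225 + 16) = √322 ≈ 17.9444
comp_e d = -145 / √322 ≈ -8.081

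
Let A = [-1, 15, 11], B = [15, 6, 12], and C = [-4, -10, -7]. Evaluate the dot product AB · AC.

AB = B − A = (16, -9, 1)
AC = C − A = (-3, -25, -18)
AB · AC = 16·(-3) + (-9)·(-25) + 1·(-18) = -48 + 225 - 18 = 159

159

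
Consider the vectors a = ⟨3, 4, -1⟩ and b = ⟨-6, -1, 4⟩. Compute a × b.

i: 4·4 - (-1)·(-1) = 16 - 1 = 15
j: (-1)·(-6) - 3·4 = 6 - 12 = -6
k: 3·(-1) - 4·(-6) = -3 - (-24) = 21
a × b = (15, -6, 21)

(15, -6, 21)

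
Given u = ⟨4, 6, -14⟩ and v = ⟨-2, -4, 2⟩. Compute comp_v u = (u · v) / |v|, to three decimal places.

u · v = 4·(-2) + 6·(-4) + (-14)·2 = -8 - 24 - 28 = -60
|v| = √(4 + 16 + 4) = √24 ≈ 4.8990
comp_v u = -60 / √24 ≈ -12.247

-12.247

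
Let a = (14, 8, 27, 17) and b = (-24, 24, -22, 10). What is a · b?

a · b = 14·(-24) + 8·24 + 27·(-22) + 17·10 = -336 + 192 - 594 + 170 = -568

-568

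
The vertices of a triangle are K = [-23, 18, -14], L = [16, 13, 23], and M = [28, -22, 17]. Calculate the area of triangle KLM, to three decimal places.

989.739

KL = (39, -5, 37),  KM = (51, -40, 31)
i: (-5)·31 - 37·(-40) = -155 - (-1480) = 1325
j: 37·51 - 39·31 = 1887 - 1209 = 678
k: 39·(-40) - (-5)·51 = -1560 - (-255) = -1305
KL × KM = (1325, 678, -1305)
|KL × KM| = √3918334 ≈ 1979.4782
area = ½ · 1979.4782 ≈ 989.739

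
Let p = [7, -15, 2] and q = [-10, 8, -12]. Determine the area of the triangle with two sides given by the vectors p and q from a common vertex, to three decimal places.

i: (-15)·(-12) - 2·8 = 180 - 16 = 164
j: 2·(-10) - 7·(-12) = -20 - (-84) = 64
k: 7·8 - (-15)·(-10) = 56 - 150 = -94
p × q = (164, 64, -94)
|p × q| = √(164² + 64² + (-94)²) = √39828 ≈ 199.5695
area = ½ · 199.5695 ≈ 99.785

99.785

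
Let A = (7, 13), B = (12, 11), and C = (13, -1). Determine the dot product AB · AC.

58

AB = B − A = (5, -2)
AC = C − A = (6, -14)
AB · AC = 5·6 + (-2)·(-14) = 30 + 28 = 58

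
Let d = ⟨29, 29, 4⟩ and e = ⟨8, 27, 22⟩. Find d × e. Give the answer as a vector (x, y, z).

(530, -606, 551)

i: 29·22 - 4·27 = 638 - 108 = 530
j: 4·8 - 29·22 = 32 - 638 = -606
k: 29·27 - 29·8 = 783 - 232 = 551
d × e = (530, -606, 551)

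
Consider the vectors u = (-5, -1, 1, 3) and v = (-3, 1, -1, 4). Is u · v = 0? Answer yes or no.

no

u · v = (-5)·(-3) + (-1)·1 + 1·(-1) + 3·4 = 15 - 1 - 1 + 12 = 25
Nonzero, so the vectors are not orthogonal.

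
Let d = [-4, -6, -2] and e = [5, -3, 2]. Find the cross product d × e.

i: (-6)·2 - (-2)·(-3) = -12 - 6 = -18
j: (-2)·5 - (-4)·2 = -10 - (-8) = -2
k: (-4)·(-3) - (-6)·5 = 12 - (-30) = 42
d × e = (-18, -2, 42)

(-18, -2, 42)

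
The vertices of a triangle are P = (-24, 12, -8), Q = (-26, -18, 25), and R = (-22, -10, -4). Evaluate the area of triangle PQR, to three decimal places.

PQ = (-2, -30, 33),  PR = (2, -22, 4)
i: (-30)·4 - 33·(-22) = -120 - (-726) = 606
j: 33·2 - (-2)·4 = 66 - (-8) = 74
k: (-2)·(-22) - (-30)·2 = 44 - (-60) = 104
PQ × PR = (606, 74, 104)
|PQ × PR| = √383528 ≈ 619.2964
area = ½ · 619.2964 ≈ 309.648

309.648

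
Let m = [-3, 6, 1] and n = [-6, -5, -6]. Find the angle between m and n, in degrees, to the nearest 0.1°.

105.6

m · n = (-3)·(-6) + 6·(-5) + 1·(-6) = 18 - 30 - 6 = -18
|m|² = 9 + 36 + 1 = 46,  |m| = √46 ≈ 6.782330
|n|² = 36 + 25 + 36 = 97,  |n| = √97 ≈ 9.848858
cos θ = -18 / (6.782330 · 9.848858) ≈ -0.26947
θ = arccos(-0.26947) ≈ 105.6°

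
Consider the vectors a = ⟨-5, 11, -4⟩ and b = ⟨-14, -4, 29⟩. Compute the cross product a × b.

i: 11·29 - (-4)·(-4) = 319 - 16 = 303
j: (-4)·(-14) - (-5)·29 = 56 - (-145) = 201
k: (-5)·(-4) - 11·(-14) = 20 - (-154) = 174
a × b = (303, 201, 174)

(303, 201, 174)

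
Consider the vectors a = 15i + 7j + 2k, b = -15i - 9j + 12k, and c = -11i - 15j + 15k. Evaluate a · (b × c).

b × c:
i: (-9)·15 - 12·(-15) = -135 - (-180) = 45
j: 12·(-11) - (-15)·15 = -132 - (-225) = 93
k: (-15)·(-15) - (-9)·(-11) = 225 - 99 = 126
b × c = (45, 93, 126)
a · (b × c) = 15·45 + 7·93 + 2·126 = 675 + 651 + 252 = 1578

1578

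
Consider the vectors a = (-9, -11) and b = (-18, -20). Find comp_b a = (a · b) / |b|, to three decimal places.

a · b = (-9)·(-18) + (-11)·(-20) = 162 + 220 = 382
|b| = √(324 + 400) = √724 ≈ 26.9072
comp_b a = 382 / √724 ≈ 14.197

14.197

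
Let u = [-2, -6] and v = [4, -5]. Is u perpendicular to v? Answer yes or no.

no

u · v = (-2)·4 + (-6)·(-5) = -8 + 30 = 22
Nonzero, so the vectors are not orthogonal.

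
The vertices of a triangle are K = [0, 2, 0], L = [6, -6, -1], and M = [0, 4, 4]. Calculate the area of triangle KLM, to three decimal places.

20.125

KL = (6, -8, -1),  KM = (0, 2, 4)
i: (-8)·4 - (-1)·2 = -32 - (-2) = -30
j: (-1)·0 - 6·4 = 0 - 24 = -24
k: 6·2 - (-8)·0 = 12 - 0 = 12
KL × KM = (-30, -24, 12)
|KL × KM| = √1620 ≈ 40.2492
area = ½ · 40.2492 ≈ 20.125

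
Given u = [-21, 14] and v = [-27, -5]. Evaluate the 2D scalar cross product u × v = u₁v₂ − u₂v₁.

(-21)·(-5) - 14·(-27) = 105 - (-378) = 483

483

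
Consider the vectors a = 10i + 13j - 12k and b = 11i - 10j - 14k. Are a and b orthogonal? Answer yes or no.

no

a · b = 10·11 + 13·(-10) + (-12)·(-14) = 110 - 130 + 168 = 148
Nonzero, so the vectors are not orthogonal.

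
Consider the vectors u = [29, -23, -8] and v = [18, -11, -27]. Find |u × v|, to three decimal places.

837.517

i: (-23)·(-27) - (-8)·(-11) = 621 - 88 = 533
j: (-8)·18 - 29·(-27) = -144 - (-783) = 639
k: 29·(-11) - (-23)·18 = -319 - (-414) = 95
u × v = (533, 639, 95)
|u × v| = √(533² + 639² + 95²) = √701435 ≈ 837.5172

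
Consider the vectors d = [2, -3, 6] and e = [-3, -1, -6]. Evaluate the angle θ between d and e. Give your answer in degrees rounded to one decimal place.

145.2

d · e = 2·(-3) + (-3)·(-1) + 6·(-6) = -6 + 3 - 36 = -39
|d|² = 4 + 9 + 36 = 49,  |d| = √49 ≈ 7.000000
|e|² = 9 + 1 + 36 = 46,  |e| = √46 ≈ 6.782330
cos θ = -39 / (7.000000 · 6.782330) ≈ -0.82146
θ = arccos(-0.82146) ≈ 145.2°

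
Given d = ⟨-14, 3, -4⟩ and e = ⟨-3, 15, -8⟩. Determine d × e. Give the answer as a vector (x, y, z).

(36, -100, -201)

i: 3·(-8) - (-4)·15 = -24 - (-60) = 36
j: (-4)·(-3) - (-14)·(-8) = 12 - 112 = -100
k: (-14)·15 - 3·(-3) = -210 - (-9) = -201
d × e = (36, -100, -201)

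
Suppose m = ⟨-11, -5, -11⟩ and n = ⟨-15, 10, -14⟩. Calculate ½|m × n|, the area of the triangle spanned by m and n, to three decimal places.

i: (-5)·(-14) - (-11)·10 = 70 - (-110) = 180
j: (-11)·(-15) - (-11)·(-14) = 165 - 154 = 11
k: (-11)·10 - (-5)·(-15) = -110 - 75 = -185
m × n = (180, 11, -185)
|m × n| = √(180² + 11² + (-185)²) = √66746 ≈ 258.3525
area = ½ · 258.3525 ≈ 129.176

129.176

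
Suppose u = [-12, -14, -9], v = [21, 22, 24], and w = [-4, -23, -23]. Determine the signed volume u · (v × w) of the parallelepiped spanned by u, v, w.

v × w:
i: 22·(-23) - 24·(-23) = -506 - (-552) = 46
j: 24·(-4) - 21·(-23) = -96 - (-483) = 387
k: 21·(-23) - 22·(-4) = -483 - (-88) = -395
v × w = (46, 387, -395)
u · (v × w) = (-12)·46 + (-14)·387 + (-9)·(-395) = -552 - 5418 + 3555 = -2415

-2415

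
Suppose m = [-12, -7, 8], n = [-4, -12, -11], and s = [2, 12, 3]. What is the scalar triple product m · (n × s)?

n × s:
i: (-12)·3 - (-11)·12 = -36 - (-132) = 96
j: (-11)·2 - (-4)·3 = -22 - (-12) = -10
k: (-4)·12 - (-12)·2 = -48 - (-24) = -24
n × s = (96, -10, -24)
m · (n × s) = (-12)·96 + (-7)·(-10) + 8·(-24) = -1152 + 70 - 192 = -1274

-1274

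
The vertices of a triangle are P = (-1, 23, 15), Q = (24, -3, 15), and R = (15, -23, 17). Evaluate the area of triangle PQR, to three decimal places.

PQ = (25, -26, 0),  PR = (16, -46, 2)
i: (-26)·2 - 0·(-46) = -52 - 0 = -52
j: 0·16 - 25·2 = 0 - 50 = -50
k: 25·(-46) - (-26)·16 = -1150 - (-416) = -734
PQ × PR = (-52, -50, -734)
|PQ × PR| = √543960 ≈ 737.5364
area = ½ · 737.5364 ≈ 368.768

368.768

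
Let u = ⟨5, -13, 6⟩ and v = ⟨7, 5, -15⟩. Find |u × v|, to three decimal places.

233.174

i: (-13)·(-15) - 6·5 = 195 - 30 = 165
j: 6·7 - 5·(-15) = 42 - (-75) = 117
k: 5·5 - (-13)·7 = 25 - (-91) = 116
u × v = (165, 117, 116)
|u × v| = √(165² + 117² + 116²) = √54370 ≈ 233.1738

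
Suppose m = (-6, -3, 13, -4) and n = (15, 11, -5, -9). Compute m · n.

-152

m · n = (-6)·15 + (-3)·11 + 13·(-5) + (-4)·(-9) = -90 - 33 - 65 + 36 = -152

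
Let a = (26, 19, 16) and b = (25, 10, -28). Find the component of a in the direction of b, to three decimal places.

10.091

a · b = 26·25 + 19·10 + 16·(-28) = 650 + 190 - 448 = 392
|b| = √(625 + 100 + 784) = √1509 ≈ 38.8458
comp_b a = 392 / √1509 ≈ 10.091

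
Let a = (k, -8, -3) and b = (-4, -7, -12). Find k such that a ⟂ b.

a · b = k·(-4) + (-8)·(-7) + (-3)·(-12) = 92 - 4k
Set equal to 0: -4k = -92, so k = 23.

23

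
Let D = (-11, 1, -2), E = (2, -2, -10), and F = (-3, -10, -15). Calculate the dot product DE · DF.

DE = E − D = (13, -3, -8)
DF = F − D = (8, -11, -13)
DE · DF = 13·8 + (-3)·(-11) + (-8)·(-13) = 104 + 33 + 104 = 241

241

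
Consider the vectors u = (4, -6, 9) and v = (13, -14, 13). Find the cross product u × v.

(48, 65, 22)

i: (-6)·13 - 9·(-14) = -78 - (-126) = 48
j: 9·13 - 4·13 = 117 - 52 = 65
k: 4·(-14) - (-6)·13 = -56 - (-78) = 22
u × v = (48, 65, 22)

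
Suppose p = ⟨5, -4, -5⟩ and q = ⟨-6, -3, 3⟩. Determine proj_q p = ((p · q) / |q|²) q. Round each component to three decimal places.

p · q = 5·(-6) + (-4)·(-3) + (-5)·3 = -30 + 12 - 15 = -33
|q|² = 36 + 9 + 9 = 54
proj_q p = (-33/54) · (-6, -3, 3) ≈ (3.667, 1.833, -1.833)

(3.667, 1.833, -1.833)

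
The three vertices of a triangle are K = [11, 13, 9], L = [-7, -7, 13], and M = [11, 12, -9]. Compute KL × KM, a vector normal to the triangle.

(364, -324, 18)

KL = (-18, -20, 4)
KM = (0, -1, -18)
i: (-20)·(-18) - 4·(-1) = 360 - (-4) = 364
j: 4·0 - (-18)·(-18) = 0 - 324 = -324
k: (-18)·(-1) - (-20)·0 = 18 - 0 = 18
KL × KM = (364, -324, 18)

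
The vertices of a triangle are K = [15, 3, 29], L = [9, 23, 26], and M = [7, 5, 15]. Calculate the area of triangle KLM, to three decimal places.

158.572

KL = (-6, 20, -3),  KM = (-8, 2, -14)
i: 20·(-14) - (-3)·2 = -280 - (-6) = -274
j: (-3)·(-8) - (-6)·(-14) = 24 - 84 = -60
k: (-6)·2 - 20·(-8) = -12 - (-160) = 148
KL × KM = (-274, -60, 148)
|KL × KM| = √100580 ≈ 317.1435
area = ½ · 317.1435 ≈ 158.572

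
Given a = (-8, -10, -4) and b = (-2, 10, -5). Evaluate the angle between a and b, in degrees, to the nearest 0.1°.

114.8

a · b = (-8)·(-2) + (-10)·10 + (-4)·(-5) = 16 - 100 + 20 = -64
|a|² = 64 + 100 + 16 = 180,  |a| = √180 ≈ 13.416408
|b|² = 4 + 100 + 25 = 129,  |b| = √129 ≈ 11.357817
cos θ = -64 / (13.416408 · 11.357817) ≈ -0.42000
θ = arccos(-0.42000) ≈ 114.8°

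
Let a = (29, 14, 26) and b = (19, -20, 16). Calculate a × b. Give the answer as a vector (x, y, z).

i: 14·16 - 26·(-20) = 224 - (-520) = 744
j: 26·19 - 29·16 = 494 - 464 = 30
k: 29·(-20) - 14·19 = -580 - 266 = -846
a × b = (744, 30, -846)

(744, 30, -846)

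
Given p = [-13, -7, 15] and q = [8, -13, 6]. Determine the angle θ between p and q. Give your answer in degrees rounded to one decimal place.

77.1

p · q = (-13)·8 + (-7)·(-13) + 15·6 = -104 + 91 + 90 = 77
|p|² = 169 + 49 + 225 = 443,  |p| = √443 ≈ 21.047565
|q|² = 64 + 169 + 36 = 269,  |q| = √269 ≈ 16.401219
cos θ = 77 / (21.047565 · 16.401219) ≈ 0.22306
θ = arccos(0.22306) ≈ 77.1°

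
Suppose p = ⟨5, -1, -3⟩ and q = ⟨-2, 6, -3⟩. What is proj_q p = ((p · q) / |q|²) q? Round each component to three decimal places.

p · q = 5·(-2) + (-1)·6 + (-3)·(-3) = -10 - 6 + 9 = -7
|q|² = 4 + 36 + 9 = 49
proj_q p = (-7/49) · (-2, 6, -3) ≈ (0.286, -0.857, 0.429)

(0.286, -0.857, 0.429)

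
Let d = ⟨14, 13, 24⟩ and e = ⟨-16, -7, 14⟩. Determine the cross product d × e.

i: 13·14 - 24·(-7) = 182 - (-168) = 350
j: 24·(-16) - 14·14 = -384 - 196 = -580
k: 14·(-7) - 13·(-16) = -98 - (-208) = 110
d × e = (350, -580, 110)

(350, -580, 110)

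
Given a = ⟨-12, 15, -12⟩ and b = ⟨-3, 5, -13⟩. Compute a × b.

(-135, -120, -15)

i: 15·(-13) - (-12)·5 = -195 - (-60) = -135
j: (-12)·(-3) - (-12)·(-13) = 36 - 156 = -120
k: (-12)·5 - 15·(-3) = -60 - (-45) = -15
a × b = (-135, -120, -15)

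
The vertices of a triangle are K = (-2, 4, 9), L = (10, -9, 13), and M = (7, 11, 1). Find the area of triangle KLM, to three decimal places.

KL = (12, -13, 4),  KM = (9, 7, -8)
i: (-13)·(-8) - 4·7 = 104 - 28 = 76
j: 4·9 - 12·(-8) = 36 - (-96) = 132
k: 12·7 - (-13)·9 = 84 - (-117) = 201
KL × KM = (76, 132, 201)
|KL × KM| = √63601 ≈ 252.1924
area = ½ · 252.1924 ≈ 126.096

126.096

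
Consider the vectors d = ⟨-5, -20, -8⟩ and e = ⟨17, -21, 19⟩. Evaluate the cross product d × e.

i: (-20)·19 - (-8)·(-21) = -380 - 168 = -548
j: (-8)·17 - (-5)·19 = -136 - (-95) = -41
k: (-5)·(-21) - (-20)·17 = 105 - (-340) = 445
d × e = (-548, -41, 445)

(-548, -41, 445)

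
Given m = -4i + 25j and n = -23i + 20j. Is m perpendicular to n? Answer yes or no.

m · n = (-4)·(-23) + 25·20 = 92 + 500 = 592
Nonzero, so the vectors are not orthogonal.

no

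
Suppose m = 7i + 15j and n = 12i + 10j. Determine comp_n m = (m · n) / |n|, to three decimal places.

m · n = 7·12 + 15·10 = 84 + 150 = 234
|n| = √(144 + 100) = √244 ≈ 15.6205
comp_n m = 234 / √244 ≈ 14.980

14.980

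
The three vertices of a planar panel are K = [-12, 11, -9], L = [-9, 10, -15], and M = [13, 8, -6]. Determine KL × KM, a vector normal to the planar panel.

(-21, -159, 16)

KL = (3, -1, -6)
KM = (25, -3, 3)
i: (-1)·3 - (-6)·(-3) = -3 - 18 = -21
j: (-6)·25 - 3·3 = -150 - 9 = -159
k: 3·(-3) - (-1)·25 = -9 - (-25) = 16
KL × KM = (-21, -159, 16)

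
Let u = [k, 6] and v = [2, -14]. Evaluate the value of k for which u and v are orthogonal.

u · v = k·2 + 6·(-14) = -84 + 2k
Set equal to 0: 2k = 84, so k = 42.

42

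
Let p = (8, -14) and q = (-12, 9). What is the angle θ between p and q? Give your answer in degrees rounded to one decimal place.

p · q = 8·(-12) + (-14)·9 = -96 - 126 = -222
|p|² = 64 + 196 = 260,  |p| = √260 ≈ 16.124515
|q|² = 144 + 81 = 225,  |q| = √225 ≈ 15.000000
cos θ = -222 / (16.124515 · 15.000000) ≈ -0.91786
θ = arccos(-0.91786) ≈ 156.6°

156.6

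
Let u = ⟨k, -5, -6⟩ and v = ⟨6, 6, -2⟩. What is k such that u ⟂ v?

u · v = k·6 + (-5)·6 + (-6)·(-2) = -18 + 6k
Set equal to 0: 6k = 18, so k = 3.

3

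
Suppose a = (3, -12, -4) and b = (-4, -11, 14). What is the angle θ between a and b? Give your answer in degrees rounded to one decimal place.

74.3

a · b = 3·(-4) + (-12)·(-11) + (-4)·14 = -12 + 132 - 56 = 64
|a|² = 9 + 144 + 16 = 169,  |a| = √169 ≈ 13.000000
|b|² = 16 + 121 + 196 = 333,  |b| = √333 ≈ 18.248288
cos θ = 64 / (13.000000 · 18.248288) ≈ 0.26978
θ = arccos(0.26978) ≈ 74.3°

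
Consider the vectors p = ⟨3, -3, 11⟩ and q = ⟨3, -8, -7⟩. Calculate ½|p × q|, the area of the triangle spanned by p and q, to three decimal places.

i: (-3)·(-7) - 11·(-8) = 21 - (-88) = 109
j: 11·3 - 3·(-7) = 33 - (-21) = 54
k: 3·(-8) - (-3)·3 = -24 - (-9) = -15
p × q = (109, 54, -15)
|p × q| = √(109² + 54² + (-15)²) = √15022 ≈ 122.5643
area = ½ · 122.5643 ≈ 61.282

61.282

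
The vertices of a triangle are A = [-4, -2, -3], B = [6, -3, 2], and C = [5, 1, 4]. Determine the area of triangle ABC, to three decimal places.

25.642

AB = (10, -1, 5),  AC = (9, 3, 7)
i: (-1)·7 - 5·3 = -7 - 15 = -22
j: 5·9 - 10·7 = 45 - 70 = -25
k: 10·3 - (-1)·9 = 30 - (-9) = 39
AB × AC = (-22, -25, 39)
|AB × AC| = √2630 ≈ 51.2835
area = ½ · 51.2835 ≈ 25.642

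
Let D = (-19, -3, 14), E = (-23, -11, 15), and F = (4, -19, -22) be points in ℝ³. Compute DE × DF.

DE = (-4, -8, 1)
DF = (23, -16, -36)
i: (-8)·(-36) - 1·(-16) = 288 - (-16) = 304
j: 1·23 - (-4)·(-36) = 23 - 144 = -121
k: (-4)·(-16) - (-8)·23 = 64 - (-184) = 248
DE × DF = (304, -121, 248)

(304, -121, 248)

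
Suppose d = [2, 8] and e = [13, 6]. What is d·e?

74

d · e = 2·13 + 8·6 = 26 + 48 = 74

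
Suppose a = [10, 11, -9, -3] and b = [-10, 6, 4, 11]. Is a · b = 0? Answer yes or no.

no

a · b = 10·(-10) + 11·6 + (-9)·4 + (-3)·11 = -100 + 66 - 36 - 33 = -103
Nonzero, so the vectors are not orthogonal.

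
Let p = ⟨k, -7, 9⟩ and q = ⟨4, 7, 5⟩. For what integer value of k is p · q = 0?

p · q = k·4 + (-7)·7 + 9·5 = -4 + 4k
Set equal to 0: 4k = 4, so k = 1.

1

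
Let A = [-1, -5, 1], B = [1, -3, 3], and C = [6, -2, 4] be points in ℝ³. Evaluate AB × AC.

(0, 8, -8)

AB = (2, 2, 2)
AC = (7, 3, 3)
i: 2·3 - 2·3 = 6 - 6 = 0
j: 2·7 - 2·3 = 14 - 6 = 8
k: 2·3 - 2·7 = 6 - 14 = -8
AB × AC = (0, 8, -8)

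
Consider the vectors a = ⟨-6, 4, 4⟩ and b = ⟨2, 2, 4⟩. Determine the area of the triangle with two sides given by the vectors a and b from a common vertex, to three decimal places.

19.287

i: 4·4 - 4·2 = 16 - 8 = 8
j: 4·2 - (-6)·4 = 8 - (-24) = 32
k: (-6)·2 - 4·2 = -12 - 8 = -20
a × b = (8, 32, -20)
|a × b| = √(8² + 32² + (-20)²) = √1488 ≈ 38.5746
area = ½ · 38.5746 ≈ 19.287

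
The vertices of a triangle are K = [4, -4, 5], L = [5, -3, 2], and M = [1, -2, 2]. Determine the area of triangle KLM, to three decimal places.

6.671

KL = (1, 1, -3),  KM = (-3, 2, -3)
i: 1·(-3) - (-3)·2 = -3 - (-6) = 3
j: (-3)·(-3) - 1·(-3) = 9 - (-3) = 12
k: 1·2 - 1·(-3) = 2 - (-3) = 5
KL × KM = (3, 12, 5)
|KL × KM| = √178 ≈ 13.3417
area = ½ · 13.3417 ≈ 6.671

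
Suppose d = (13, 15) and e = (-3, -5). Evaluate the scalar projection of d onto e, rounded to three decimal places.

-19.551

d · e = 13·(-3) + 15·(-5) = -39 - 75 = -114
|e| = √(9 + 25) = √34 ≈ 5.8310
comp_e d = -114 / √34 ≈ -19.551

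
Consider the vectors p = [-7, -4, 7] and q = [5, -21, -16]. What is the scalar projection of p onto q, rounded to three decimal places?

-2.345

p · q = (-7)·5 + (-4)·(-21) + 7·(-16) = -35 + 84 - 112 = -63
|q| = √(25 + 441 + 256) = √722 ≈ 26.8701
comp_q p = -63 / √722 ≈ -2.345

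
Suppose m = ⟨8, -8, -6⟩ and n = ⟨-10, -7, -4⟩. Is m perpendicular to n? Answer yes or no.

m · n = 8·(-10) + (-8)·(-7) + (-6)·(-4) = -80 + 56 + 24 = 0
Zero, so the vectors are orthogonal.

yes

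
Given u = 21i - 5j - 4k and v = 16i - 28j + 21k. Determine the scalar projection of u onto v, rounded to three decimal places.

u · v = 21·16 + (-5)·(-28) + (-4)·21 = 336 + 140 - 84 = 392
|v| = √(256 + 784 + 441) = √1481 ≈ 38.4838
comp_v u = 392 / √1481 ≈ 10.186

10.186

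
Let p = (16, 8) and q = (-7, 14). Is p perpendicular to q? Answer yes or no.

yes

p · q = 16·(-7) + 8·14 = -112 + 112 = 0
Zero, so the vectors are orthogonal.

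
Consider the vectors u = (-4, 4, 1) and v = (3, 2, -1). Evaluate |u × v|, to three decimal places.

i: 4·(-1) - 1·2 = -4 - 2 = -6
j: 1·3 - (-4)·(-1) = 3 - 4 = -1
k: (-4)·2 - 4·3 = -8 - 12 = -20
u × v = (-6, -1, -20)
|u × v| = √((-6)² + (-1)² + (-20)²) = √437 ≈ 20.9045

20.905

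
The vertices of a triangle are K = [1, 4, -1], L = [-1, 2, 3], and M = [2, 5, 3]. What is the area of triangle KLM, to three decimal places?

KL = (-2, -2, 4),  KM = (1, 1, 4)
i: (-2)·4 - 4·1 = -8 - 4 = -12
j: 4·1 - (-2)·4 = 4 - (-8) = 12
k: (-2)·1 - (-2)·1 = -2 - (-2) = 0
KL × KM = (-12, 12, 0)
|KL × KM| = √288 ≈ 16.9706
area = ½ · 16.9706 ≈ 8.485

8.485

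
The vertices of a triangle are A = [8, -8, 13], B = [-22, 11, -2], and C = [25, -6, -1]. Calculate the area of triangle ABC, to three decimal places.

AB = (-30, 19, -15),  AC = (17, 2, -14)
i: 19·(-14) - (-15)·2 = -266 - (-30) = -236
j: (-15)·17 - (-30)·(-14) = -255 - 420 = -675
k: (-30)·2 - 19·17 = -60 - 323 = -383
AB × AC = (-236, -675, -383)
|AB × AC| = √658010 ≈ 811.1782
area = ½ · 811.1782 ≈ 405.589

405.589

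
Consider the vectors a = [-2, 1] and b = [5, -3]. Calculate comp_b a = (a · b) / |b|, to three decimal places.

a · b = (-2)·5 + 1·(-3) = -10 - 3 = -13
|b| = √(25 + 9) = √34 ≈ 5.8310
comp_b a = -13 / √34 ≈ -2.229

-2.229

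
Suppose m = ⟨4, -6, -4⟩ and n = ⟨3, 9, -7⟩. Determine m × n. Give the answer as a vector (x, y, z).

i: (-6)·(-7) - (-4)·9 = 42 - (-36) = 78
j: (-4)·3 - 4·(-7) = -12 - (-28) = 16
k: 4·9 - (-6)·3 = 36 - (-18) = 54
m × n = (78, 16, 54)

(78, 16, 54)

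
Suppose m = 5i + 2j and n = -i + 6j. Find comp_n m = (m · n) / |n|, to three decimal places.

1.151

m · n = 5·(-1) + 2·6 = -5 + 12 = 7
|n| = √(1 + 36) = √37 ≈ 6.0828
comp_n m = 7 / √37 ≈ 1.151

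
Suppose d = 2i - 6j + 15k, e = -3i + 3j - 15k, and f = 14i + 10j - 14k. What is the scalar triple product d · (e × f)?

e × f:
i: 3·(-14) - (-15)·10 = -42 - (-150) = 108
j: (-15)·14 - (-3)·(-14) = -210 - 42 = -252
k: (-3)·10 - 3·14 = -30 - 42 = -72
e × f = (108, -252, -72)
d · (e × f) = 2·108 + (-6)·(-252) + 15·(-72) = 216 + 1512 - 1080 = 648

648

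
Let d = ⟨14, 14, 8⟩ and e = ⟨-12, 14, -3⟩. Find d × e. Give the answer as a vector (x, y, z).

i: 14·(-3) - 8·14 = -42 - 112 = -154
j: 8·(-12) - 14·(-3) = -96 - (-42) = -54
k: 14·14 - 14·(-12) = 196 - (-168) = 364
d × e = (-154, -54, 364)

(-154, -54, 364)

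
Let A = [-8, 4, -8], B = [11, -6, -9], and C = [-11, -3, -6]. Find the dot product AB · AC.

AB = B − A = (19, -10, -1)
AC = C − A = (-3, -7, 2)
AB · AC = 19·(-3) + (-10)·(-7) + (-1)·2 = -57 + 70 - 2 = 11

11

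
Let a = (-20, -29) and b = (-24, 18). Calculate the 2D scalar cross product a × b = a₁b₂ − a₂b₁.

-1056

(-20)·18 - (-29)·(-24) = -360 - 696 = -1056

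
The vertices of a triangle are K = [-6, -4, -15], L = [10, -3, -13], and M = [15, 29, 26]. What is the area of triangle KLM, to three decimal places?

KL = (16, 1, 2),  KM = (21, 33, 41)
i: 1·41 - 2·33 = 41 - 66 = -25
j: 2·21 - 16·41 = 42 - 656 = -614
k: 16·33 - 1·21 = 528 - 21 = 507
KL × KM = (-25, -614, 507)
|KL × KM| = √634670 ≈ 796.6618
area = ½ · 796.6618 ≈ 398.331

398.331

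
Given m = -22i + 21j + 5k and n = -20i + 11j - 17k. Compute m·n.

586

m · n = (-22)·(-20) + 21·11 + 5·(-17) = 440 + 231 - 85 = 586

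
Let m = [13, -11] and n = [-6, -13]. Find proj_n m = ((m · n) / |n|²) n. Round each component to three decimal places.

m · n = 13·(-6) + (-11)·(-13) = -78 + 143 = 65
|n|² = 36 + 169 = 205
proj_n m = (65/205) · (-6, -13) ≈ (-1.902, -4.122)

(-1.902, -4.122)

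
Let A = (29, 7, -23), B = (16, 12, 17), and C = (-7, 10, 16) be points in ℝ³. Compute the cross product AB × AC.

(75, -933, 141)

AB = (-13, 5, 40)
AC = (-36, 3, 39)
i: 5·39 - 40·3 = 195 - 120 = 75
j: 40·(-36) - (-13)·39 = -1440 - (-507) = -933
k: (-13)·3 - 5·(-36) = -39 - (-180) = 141
AB × AC = (75, -933, 141)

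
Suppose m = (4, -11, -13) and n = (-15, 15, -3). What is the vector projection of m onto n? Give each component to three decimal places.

(6.078, -6.078, 1.216)

m · n = 4·(-15) + (-11)·15 + (-13)·(-3) = -60 - 165 + 39 = -186
|n|² = 225 + 225 + 9 = 459
proj_n m = (-186/459) · (-15, 15, -3) ≈ (6.078, -6.078, 1.216)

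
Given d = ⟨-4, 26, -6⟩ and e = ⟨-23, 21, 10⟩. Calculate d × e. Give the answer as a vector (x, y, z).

i: 26·10 - (-6)·21 = 260 - (-126) = 386
j: (-6)·(-23) - (-4)·10 = 138 - (-40) = 178
k: (-4)·21 - 26·(-23) = -84 - (-598) = 514
d × e = (386, 178, 514)

(386, 178, 514)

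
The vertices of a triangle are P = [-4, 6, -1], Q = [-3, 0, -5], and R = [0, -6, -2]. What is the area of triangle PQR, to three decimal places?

PQ = (1, -6, -4),  PR = (4, -12, -1)
i: (-6)·(-1) - (-4)·(-12) = 6 - 48 = -42
j: (-4)·4 - 1·(-1) = -16 - (-1) = -15
k: 1·(-12) - (-6)·4 = -12 - (-24) = 12
PQ × PR = (-42, -15, 12)
|PQ × PR| = √2133 ≈ 46.1844
area = ½ · 46.1844 ≈ 23.092

23.092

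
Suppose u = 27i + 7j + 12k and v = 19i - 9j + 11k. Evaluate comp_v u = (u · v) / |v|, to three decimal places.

u · v = 27·19 + 7·(-9) + 12·11 = 513 - 63 + 132 = 582
|v| = √(361 + 81 + 121) = √563 ≈ 23.7276
comp_v u = 582 / √563 ≈ 24.528

24.528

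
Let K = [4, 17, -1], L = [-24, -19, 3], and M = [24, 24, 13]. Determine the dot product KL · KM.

-756

KL = L − K = (-28, -36, 4)
KM = M − K = (20, 7, 14)
KL · KM = (-28)·20 + (-36)·7 + 4·14 = -560 - 252 + 56 = -756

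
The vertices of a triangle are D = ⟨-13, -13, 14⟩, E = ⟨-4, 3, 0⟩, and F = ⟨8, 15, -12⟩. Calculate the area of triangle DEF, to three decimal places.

52.991

DE = (9, 16, -14),  DF = (21, 28, -26)
i: 16·(-26) - (-14)·28 = -416 - (-392) = -24
j: (-14)·21 - 9·(-26) = -294 - (-234) = -60
k: 9·28 - 16·21 = 252 - 336 = -84
DE × DF = (-24, -60, -84)
|DE × DF| = √11232 ≈ 105.9811
area = ½ · 105.9811 ≈ 52.991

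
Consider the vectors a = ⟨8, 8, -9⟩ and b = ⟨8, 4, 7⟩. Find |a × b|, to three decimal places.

160.848

i: 8·7 - (-9)·4 = 56 - (-36) = 92
j: (-9)·8 - 8·7 = -72 - 56 = -128
k: 8·4 - 8·8 = 32 - 64 = -32
a × b = (92, -128, -32)
|a × b| = √(92² + (-128)² + (-32)²) = √25872 ≈ 160.8478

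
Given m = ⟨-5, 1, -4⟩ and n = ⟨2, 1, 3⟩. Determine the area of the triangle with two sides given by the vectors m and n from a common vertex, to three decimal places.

i: 1·3 - (-4)·1 = 3 - (-4) = 7
j: (-4)·2 - (-5)·3 = -8 - (-15) = 7
k: (-5)·1 - 1·2 = -5 - 2 = -7
m × n = (7, 7, -7)
|m × n| = √(7² + 7² + (-7)²) = √147 ≈ 12.1244
area = ½ · 12.1244 ≈ 6.062

6.062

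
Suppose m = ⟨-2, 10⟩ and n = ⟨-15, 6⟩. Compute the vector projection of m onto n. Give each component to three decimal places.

m · n = (-2)·(-15) + 10·6 = 30 + 60 = 90
|n|² = 225 + 36 = 261
proj_n m = (90/261) · (-15, 6) ≈ (-5.172, 2.069)

(-5.172, 2.069)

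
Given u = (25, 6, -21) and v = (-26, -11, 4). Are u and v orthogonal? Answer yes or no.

no

u · v = 25·(-26) + 6·(-11) + (-21)·4 = -650 - 66 - 84 = -800
Nonzero, so the vectors are not orthogonal.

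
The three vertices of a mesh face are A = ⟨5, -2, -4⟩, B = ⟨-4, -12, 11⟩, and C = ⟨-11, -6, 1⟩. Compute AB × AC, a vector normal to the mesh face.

(10, -195, -124)

AB = (-9, -10, 15)
AC = (-16, -4, 5)
i: (-10)·5 - 15·(-4) = -50 - (-60) = 10
j: 15·(-16) - (-9)·5 = -240 - (-45) = -195
k: (-9)·(-4) - (-10)·(-16) = 36 - 160 = -124
AB × AC = (10, -195, -124)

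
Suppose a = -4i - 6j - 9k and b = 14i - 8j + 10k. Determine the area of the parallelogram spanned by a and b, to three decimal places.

i: (-6)·10 - (-9)·(-8) = -60 - 72 = -132
j: (-9)·14 - (-4)·10 = -126 - (-40) = -86
k: (-4)·(-8) - (-6)·14 = 32 - (-84) = 116
a × b = (-132, -86, 116)
|a × b| = √((-132)² + (-86)² + 116²) = √38276 ≈ 195.6425

195.643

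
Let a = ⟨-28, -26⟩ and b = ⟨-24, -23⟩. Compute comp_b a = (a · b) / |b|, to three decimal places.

38.205

a · b = (-28)·(-24) + (-26)·(-23) = 672 + 598 = 1270
|b| = √(576 + 529) = √1105 ≈ 33.2415
comp_b a = 1270 / √1105 ≈ 38.205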